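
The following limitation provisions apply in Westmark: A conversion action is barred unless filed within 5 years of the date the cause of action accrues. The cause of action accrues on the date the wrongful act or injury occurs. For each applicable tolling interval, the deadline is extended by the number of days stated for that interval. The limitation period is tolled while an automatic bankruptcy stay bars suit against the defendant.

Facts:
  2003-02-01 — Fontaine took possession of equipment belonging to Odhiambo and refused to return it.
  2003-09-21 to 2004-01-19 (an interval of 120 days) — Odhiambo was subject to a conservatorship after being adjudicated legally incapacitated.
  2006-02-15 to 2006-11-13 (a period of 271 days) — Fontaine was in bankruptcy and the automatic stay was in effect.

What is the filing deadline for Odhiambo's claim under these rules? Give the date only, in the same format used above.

The limitation period began to run on 2003-02-01.
The untolled deadline — 5 years after 2003-02-01 — is 2008-02-01.
The period was tolled for 271 days by the automatic bankruptcy stay (2006-02-15 to 2006-11-13), pushing the deadline to 2008-10-29.
Although the plaintiff's incapacity ran from 2003-09-21 to 2004-01-19, the stated rules do not make that a tolling event, so it is disregarded.

2008-10-29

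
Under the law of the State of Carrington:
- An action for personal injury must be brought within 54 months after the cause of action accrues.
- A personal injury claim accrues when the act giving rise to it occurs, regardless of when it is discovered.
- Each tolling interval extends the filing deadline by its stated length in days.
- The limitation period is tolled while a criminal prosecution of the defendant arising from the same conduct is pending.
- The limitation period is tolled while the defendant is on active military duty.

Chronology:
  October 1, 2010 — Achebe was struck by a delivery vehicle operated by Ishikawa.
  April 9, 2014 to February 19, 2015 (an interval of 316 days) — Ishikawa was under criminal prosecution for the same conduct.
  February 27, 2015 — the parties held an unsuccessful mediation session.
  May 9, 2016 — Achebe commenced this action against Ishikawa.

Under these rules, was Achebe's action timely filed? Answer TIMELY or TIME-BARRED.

The claim accrued on October 1, 2010, when the wrongful act occurred.
54 months from October 1, 2010 is April 1, 2015.
Because the pending criminal prosecution ran from April 9, 2014 to February 19, 2015, the deadline is extended by 316 days to February 11, 2016.
The other events in the timeline have no effect on the limitation period under the stated rules.
Filing on May 9, 2016 missed the February 11, 2016 deadline — the action is time-barred.

TIME-BARRED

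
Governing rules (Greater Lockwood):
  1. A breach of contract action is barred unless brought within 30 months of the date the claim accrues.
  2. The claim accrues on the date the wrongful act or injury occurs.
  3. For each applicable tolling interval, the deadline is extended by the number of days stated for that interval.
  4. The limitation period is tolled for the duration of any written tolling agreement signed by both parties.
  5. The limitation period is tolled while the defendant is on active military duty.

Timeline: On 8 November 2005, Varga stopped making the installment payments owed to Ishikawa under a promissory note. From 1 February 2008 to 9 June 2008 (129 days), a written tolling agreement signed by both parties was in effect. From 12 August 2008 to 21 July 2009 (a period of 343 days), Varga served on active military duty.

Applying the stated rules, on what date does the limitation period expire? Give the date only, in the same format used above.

23 August 2009

The claim accrued on 8 November 2005, when the wrongful act occurred.
Adding the 30 months base period to 8 November 2005 gives a deadline of 8 May 2008, before any tolling.
Because the written tolling agreement ran from 1 February 2008 to 9 June 2008, the deadline is extended by 129 days to 14 September 2008.
Because the defendant's active military service ran from 12 August 2008 to 21 July 2009, the deadline is extended by 343 days to 23 August 2009.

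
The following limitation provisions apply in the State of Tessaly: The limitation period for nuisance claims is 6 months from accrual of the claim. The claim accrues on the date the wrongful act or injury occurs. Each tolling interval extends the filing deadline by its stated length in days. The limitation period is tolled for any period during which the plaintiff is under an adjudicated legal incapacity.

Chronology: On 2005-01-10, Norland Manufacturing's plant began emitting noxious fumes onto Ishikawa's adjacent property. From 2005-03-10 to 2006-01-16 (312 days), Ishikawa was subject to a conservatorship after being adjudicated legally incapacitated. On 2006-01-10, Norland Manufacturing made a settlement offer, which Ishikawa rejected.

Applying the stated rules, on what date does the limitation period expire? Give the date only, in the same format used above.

The limitation period began to run on 2005-01-10.
Adding the 6 months base period to 2005-01-10 gives a deadline of 2005-07-10, before any tolling.
The plaintiff's legal incapacity from 2005-03-10 to 2006-01-16 tolled the period for 312 days, extending the deadline to 2006-05-18.
None of the other events listed affects the running of the period under the stated rules.

2006-05-18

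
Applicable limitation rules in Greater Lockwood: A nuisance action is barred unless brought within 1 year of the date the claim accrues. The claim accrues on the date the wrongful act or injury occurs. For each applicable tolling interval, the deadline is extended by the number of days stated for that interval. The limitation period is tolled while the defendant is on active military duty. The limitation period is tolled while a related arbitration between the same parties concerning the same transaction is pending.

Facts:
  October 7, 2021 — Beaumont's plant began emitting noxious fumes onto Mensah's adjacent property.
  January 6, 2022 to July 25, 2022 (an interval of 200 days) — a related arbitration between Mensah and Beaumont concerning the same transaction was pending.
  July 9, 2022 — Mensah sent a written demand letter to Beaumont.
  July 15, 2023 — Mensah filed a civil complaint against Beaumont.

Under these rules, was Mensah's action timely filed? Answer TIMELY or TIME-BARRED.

The limitation period began to run on October 7, 2021.
Adding the 1 year base period to October 7, 2021 gives a deadline of October 7, 2022, before any tolling.
The pending related arbitration from January 6, 2022 to July 25, 2022 tolled the period for 200 days, extending the deadline to April 25, 2023.
The other events in the timeline have no effect on the limitation period under the stated rules.
The July 15, 2023 filing falls after the April 25, 2023 deadline; the claim is time-barred.

TIME-BARRED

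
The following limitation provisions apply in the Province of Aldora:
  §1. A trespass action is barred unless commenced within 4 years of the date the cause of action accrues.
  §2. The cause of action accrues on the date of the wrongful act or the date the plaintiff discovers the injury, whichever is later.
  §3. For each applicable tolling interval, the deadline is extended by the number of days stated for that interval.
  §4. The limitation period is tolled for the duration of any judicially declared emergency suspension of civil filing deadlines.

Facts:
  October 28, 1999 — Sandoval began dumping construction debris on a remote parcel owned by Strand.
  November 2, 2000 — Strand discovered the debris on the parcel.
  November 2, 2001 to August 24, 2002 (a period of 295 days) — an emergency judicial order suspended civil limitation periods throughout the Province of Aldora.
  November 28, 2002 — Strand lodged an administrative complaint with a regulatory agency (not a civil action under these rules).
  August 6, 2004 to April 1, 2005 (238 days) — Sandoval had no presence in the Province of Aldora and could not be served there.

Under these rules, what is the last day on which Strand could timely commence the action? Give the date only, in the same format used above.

August 24, 2005

The claim accrued on November 2, 2000 — the later of the October 28, 1999 act and the November 2, 2000 discovery.
The untolled deadline — 4 years after November 2, 2000 — is November 2, 2004.
Because the emergency suspension of filing deadlines ran from November 2, 2001 to August 24, 2002, the deadline is extended by 295 days to August 24, 2005.
No stated provision tolls the period for the defendant's absence, so the interval from August 6, 2004 to April 1, 2005 has no effect on the deadline.
The other events in the timeline have no effect on the limitation period under the stated rules.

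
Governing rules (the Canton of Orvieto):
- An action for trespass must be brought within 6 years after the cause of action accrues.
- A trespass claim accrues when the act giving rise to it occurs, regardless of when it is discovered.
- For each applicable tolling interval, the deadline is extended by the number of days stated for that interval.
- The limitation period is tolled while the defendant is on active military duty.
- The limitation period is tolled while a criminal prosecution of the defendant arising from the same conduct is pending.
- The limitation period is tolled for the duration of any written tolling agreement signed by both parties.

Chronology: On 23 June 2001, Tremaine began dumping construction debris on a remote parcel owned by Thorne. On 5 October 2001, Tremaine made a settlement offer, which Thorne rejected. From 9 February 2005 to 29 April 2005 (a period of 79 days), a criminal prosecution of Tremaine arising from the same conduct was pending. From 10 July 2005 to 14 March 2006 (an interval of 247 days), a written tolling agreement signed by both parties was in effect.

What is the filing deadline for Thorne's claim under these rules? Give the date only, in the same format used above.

The claim accrued on 23 June 2001, when the wrongful act occurred.
The untolled deadline — 6 years after 23 June 2001 — is 23 June 2007.
Because the pending criminal prosecution ran from 9 February 2005 to 29 April 2005, the deadline is extended by 79 days to 10 September 2007.
The written tolling agreement from 10 July 2005 to 14 March 2006 tolled the period for 247 days, extending the deadline to 14 May 2008.
The other events in the timeline have no effect on the limitation period under the stated rules.

14 May 2008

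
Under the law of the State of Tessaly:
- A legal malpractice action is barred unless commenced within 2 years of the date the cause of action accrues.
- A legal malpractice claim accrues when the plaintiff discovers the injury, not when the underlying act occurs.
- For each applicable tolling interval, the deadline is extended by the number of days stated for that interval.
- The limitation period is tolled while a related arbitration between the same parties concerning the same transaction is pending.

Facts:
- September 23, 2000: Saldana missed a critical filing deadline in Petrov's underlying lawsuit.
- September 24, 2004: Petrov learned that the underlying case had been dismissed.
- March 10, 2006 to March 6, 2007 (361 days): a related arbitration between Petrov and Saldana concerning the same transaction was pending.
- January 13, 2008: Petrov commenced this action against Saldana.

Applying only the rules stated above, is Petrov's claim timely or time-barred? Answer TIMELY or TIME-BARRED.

TIME-BARRED

The claim did not accrue until Petrov discovered the injury on September 24, 2004; the September 23, 2000 act date does not start the clock under the stated rule.
Adding the 2 years base period to September 24, 2004 gives a deadline of September 24, 2006, before any tolling.
Because the pending related arbitration ran from March 10, 2006 to March 6, 2007, the deadline is extended by 361 days to September 20, 2007.
Petrov filed on January 13, 2008, after the September 20, 2007 deadline, so the action is time-barred.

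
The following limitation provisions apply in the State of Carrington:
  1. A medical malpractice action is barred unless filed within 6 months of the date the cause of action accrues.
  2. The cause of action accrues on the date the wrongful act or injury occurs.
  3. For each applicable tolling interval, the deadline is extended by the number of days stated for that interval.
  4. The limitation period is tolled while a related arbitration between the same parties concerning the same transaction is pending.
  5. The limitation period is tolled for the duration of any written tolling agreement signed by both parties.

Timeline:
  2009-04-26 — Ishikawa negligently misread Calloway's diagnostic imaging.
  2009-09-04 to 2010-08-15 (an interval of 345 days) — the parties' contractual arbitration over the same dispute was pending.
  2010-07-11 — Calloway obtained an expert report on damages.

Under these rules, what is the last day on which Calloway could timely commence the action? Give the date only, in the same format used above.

The claim accrued on 2009-04-26, when the wrongful act occurred.
6 months from 2009-04-26 is 2009-10-26.
The pending related arbitration from 2009-09-04 to 2010-08-15 tolled the period for 345 days, extending the deadline to 2010-10-06.
None of the other events listed affects the running of the period under the stated rules.

2010-10-06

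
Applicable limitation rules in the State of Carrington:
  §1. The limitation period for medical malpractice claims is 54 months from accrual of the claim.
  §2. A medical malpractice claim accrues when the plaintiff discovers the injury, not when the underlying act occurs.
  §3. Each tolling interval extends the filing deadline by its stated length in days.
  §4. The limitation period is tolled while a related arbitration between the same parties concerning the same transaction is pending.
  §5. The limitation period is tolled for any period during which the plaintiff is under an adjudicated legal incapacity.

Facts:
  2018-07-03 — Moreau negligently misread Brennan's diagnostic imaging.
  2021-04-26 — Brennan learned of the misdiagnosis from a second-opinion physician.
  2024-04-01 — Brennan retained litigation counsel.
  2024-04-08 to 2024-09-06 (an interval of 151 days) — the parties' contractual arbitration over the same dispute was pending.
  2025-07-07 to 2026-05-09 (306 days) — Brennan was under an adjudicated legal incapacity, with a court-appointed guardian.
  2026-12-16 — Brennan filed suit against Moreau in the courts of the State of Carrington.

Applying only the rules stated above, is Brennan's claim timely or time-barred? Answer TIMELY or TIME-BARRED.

The claim did not accrue until Brennan discovered the injury on 2021-04-26; the 2018-07-03 act date does not start the clock under the stated rule.
Adding the 54 months base period to 2021-04-26 gives a deadline of 2025-10-26, before any tolling.
Because the pending related arbitration ran from 2024-04-08 to 2024-09-06, the deadline is extended by 151 days to 2026-03-26.
Because the plaintiff's legal incapacity ran from 2025-07-07 to 2026-05-09, the deadline is extended by 306 days to 2027-01-26.
The other events in the timeline have no effect on the limitation period under the stated rules.
Filing on 2026-12-16 beat the 2027-01-26 deadline — the action is timely.

TIMELY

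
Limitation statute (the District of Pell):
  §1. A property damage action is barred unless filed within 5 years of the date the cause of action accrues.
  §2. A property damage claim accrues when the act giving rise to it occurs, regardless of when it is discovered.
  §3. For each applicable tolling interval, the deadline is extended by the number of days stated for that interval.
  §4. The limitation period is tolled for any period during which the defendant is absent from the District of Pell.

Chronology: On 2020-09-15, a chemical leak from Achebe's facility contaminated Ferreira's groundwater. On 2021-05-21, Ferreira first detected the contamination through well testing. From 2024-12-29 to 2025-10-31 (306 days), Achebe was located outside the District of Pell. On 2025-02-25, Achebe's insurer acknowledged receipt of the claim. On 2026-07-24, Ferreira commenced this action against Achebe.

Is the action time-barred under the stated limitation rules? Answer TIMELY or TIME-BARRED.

TIME-BARRED

Because the rule ties accrual to occurrence, the claim accrued on 2020-09-15, not on the 2021-05-21 discovery date.
Adding the 5 years base period to 2020-09-15 gives a deadline of 2025-09-15, before any tolling.
The defendant's absence from the jurisdiction from 2024-12-29 to 2025-10-31 tolled the period for 306 days, extending the deadline to 2026-07-18.
The other events in the timeline have no effect on the limitation period under the stated rules.
Filing on 2026-07-24 missed the 2026-07-18 deadline — the action is time-barred.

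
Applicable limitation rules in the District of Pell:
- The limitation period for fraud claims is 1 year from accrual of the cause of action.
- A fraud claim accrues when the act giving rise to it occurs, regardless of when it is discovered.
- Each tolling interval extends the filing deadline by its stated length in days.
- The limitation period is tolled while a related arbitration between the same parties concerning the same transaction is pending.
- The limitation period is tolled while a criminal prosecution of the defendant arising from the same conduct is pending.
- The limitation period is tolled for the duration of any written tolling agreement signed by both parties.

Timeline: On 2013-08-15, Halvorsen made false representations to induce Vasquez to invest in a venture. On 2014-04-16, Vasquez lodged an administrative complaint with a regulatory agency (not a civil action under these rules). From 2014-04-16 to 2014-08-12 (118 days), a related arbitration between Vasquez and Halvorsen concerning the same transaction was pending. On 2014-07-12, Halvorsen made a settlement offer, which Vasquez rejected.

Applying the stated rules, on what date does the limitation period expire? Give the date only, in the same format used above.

The limitation period began to run on 2013-08-15.
The untolled deadline — 1 year after 2013-08-15 — is 2014-08-15.
The period was tolled for 118 days by the pending related arbitration (2014-04-16 to 2014-08-12), pushing the deadline to 2014-12-11.
Nothing else in the chronology tolls or restarts the period.

2014-12-11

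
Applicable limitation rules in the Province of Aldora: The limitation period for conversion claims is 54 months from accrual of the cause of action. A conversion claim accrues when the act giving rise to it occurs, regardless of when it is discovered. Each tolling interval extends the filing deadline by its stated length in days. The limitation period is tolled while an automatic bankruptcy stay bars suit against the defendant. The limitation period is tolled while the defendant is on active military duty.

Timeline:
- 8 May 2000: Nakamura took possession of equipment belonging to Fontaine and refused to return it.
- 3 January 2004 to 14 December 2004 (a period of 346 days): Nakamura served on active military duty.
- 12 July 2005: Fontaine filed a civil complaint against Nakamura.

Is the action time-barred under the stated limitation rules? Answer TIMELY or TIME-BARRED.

The claim accrued on 8 May 2000, when the wrongful act occurred.
Adding the 54 months base period to 8 May 2000 gives a deadline of 8 November 2004, before any tolling.
Because the defendant's active military service ran from 3 January 2004 to 14 December 2004, the deadline is extended by 346 days to 20 October 2005.
Fontaine filed on 12 July 2005, before the 20 October 2005 deadline, so the action is timely.

TIMELY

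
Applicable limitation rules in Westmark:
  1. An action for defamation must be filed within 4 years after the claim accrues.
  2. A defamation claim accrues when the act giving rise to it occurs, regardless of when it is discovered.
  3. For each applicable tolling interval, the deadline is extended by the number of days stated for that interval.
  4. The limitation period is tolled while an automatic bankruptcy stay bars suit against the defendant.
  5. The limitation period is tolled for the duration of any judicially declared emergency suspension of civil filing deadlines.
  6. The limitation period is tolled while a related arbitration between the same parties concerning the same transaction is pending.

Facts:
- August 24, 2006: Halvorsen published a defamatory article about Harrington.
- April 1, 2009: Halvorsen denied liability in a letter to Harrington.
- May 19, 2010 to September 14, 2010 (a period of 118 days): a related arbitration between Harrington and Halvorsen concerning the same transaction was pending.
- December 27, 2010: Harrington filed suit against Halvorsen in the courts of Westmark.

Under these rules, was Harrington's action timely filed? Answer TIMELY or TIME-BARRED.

TIME-BARRED

The claim accrued on August 24, 2006, the date of the act.
4 years from August 24, 2006 is August 24, 2010.
Because the pending related arbitration ran from May 19, 2010 to September 14, 2010, the deadline is extended by 118 days to December 20, 2010.
The other events in the timeline have no effect on the limitation period under the stated rules.
Harrington filed on December 27, 2010, after the December 20, 2010 deadline, so the action is time-barred.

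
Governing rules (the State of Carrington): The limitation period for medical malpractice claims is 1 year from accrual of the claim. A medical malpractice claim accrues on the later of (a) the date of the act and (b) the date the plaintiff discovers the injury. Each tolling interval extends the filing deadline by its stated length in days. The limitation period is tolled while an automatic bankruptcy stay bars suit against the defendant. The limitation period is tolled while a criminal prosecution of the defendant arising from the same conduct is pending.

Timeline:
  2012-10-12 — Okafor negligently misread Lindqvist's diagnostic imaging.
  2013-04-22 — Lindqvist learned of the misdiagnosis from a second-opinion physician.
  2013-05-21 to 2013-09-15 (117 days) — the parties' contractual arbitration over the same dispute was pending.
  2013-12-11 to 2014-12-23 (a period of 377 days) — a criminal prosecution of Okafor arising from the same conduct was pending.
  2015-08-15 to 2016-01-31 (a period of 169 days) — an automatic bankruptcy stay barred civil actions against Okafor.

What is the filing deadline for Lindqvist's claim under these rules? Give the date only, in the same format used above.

Because discovery on 2013-04-22 post-dates the 2012-10-12 act, accrual under the later-of rule falls on 2013-04-22.
1 year from 2013-04-22 is 2014-04-22.
The pending criminal prosecution from 2013-12-11 to 2014-12-23 tolled the period for 377 days, extending the deadline to 2015-05-04.
The automatic bankruptcy stay from 2015-08-15 to 2016-01-31 began after the period had already run on 2015-05-04, so it has no tolling effect.
The pending related arbitration from 2013-05-21 to 2013-09-15 does not toll the period, because no stated rule makes a pending arbitration a tolling event.

2015-05-04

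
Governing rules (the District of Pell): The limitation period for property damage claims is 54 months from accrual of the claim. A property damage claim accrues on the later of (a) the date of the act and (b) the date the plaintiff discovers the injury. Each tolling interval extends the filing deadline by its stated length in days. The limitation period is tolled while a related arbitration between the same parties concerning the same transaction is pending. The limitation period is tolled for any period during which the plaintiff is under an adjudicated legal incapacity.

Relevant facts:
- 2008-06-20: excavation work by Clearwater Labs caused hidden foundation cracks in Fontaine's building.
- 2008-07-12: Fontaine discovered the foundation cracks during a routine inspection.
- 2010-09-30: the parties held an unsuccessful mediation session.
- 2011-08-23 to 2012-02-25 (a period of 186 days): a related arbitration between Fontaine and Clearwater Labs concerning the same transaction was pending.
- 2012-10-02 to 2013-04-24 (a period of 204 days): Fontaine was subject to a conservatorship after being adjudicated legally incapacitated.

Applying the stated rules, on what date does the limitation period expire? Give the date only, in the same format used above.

2014-02-06

The claim accrued on 2008-07-12 — the later of the 2008-06-20 act and the 2008-07-12 discovery.
Adding the 54 months base period to 2008-07-12 gives a deadline of 2013-01-12, before any tolling.
The period was tolled for 186 days by the pending related arbitration (2011-08-23 to 2012-02-25), pushing the deadline to 2013-07-17.
Because the plaintiff's legal incapacity ran from 2012-10-02 to 2013-04-24, the deadline is extended by 204 days to 2014-02-06.
None of the other events listed affects the running of the period under the stated rules.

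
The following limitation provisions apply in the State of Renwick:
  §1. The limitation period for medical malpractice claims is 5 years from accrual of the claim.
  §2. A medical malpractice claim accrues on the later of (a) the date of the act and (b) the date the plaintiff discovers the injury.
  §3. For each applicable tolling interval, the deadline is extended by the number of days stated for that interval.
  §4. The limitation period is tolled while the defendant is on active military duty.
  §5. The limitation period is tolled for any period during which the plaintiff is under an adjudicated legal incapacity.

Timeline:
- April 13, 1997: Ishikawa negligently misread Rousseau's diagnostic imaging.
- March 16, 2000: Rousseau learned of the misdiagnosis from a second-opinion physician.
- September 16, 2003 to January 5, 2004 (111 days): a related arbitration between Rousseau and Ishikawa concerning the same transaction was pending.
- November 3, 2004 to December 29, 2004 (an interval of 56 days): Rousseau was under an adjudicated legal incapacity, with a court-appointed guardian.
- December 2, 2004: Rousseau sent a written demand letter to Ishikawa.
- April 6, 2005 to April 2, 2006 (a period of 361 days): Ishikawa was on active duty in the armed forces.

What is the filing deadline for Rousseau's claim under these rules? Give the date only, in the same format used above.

May 7, 2006

Taking the later of the act (April 13, 1997) and discovery (March 16, 2000), the claim accrued on March 16, 2000.
The untolled deadline — 5 years after March 16, 2000 — is March 16, 2005.
Because the plaintiff's legal incapacity ran from November 3, 2004 to December 29, 2004, the deadline is extended by 56 days to May 11, 2005.
The period was tolled for 361 days by the defendant's active military service (April 6, 2005 to April 2, 2006), pushing the deadline to May 7, 2006.
Although a pending arbitration ran from September 16, 2003 to January 5, 2004, the stated rules do not make that a tolling event, so it is disregarded.
The other events in the timeline have no effect on the limitation period under the stated rules.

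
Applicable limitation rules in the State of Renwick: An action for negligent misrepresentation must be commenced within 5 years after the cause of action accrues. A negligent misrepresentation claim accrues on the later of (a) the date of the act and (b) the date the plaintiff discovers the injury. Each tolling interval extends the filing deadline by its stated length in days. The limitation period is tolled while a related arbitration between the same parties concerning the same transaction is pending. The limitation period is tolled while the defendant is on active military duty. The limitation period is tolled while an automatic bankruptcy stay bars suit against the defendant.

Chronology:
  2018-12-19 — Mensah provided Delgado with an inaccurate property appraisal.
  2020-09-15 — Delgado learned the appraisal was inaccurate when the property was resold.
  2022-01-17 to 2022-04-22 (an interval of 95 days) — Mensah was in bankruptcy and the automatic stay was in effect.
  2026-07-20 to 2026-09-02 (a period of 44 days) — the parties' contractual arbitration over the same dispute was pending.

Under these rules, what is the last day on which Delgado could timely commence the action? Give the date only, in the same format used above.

Because discovery on 2020-09-15 post-dates the 2018-12-19 act, accrual under the later-of rule falls on 2020-09-15.
The untolled deadline — 5 years after 2020-09-15 — is 2025-09-15.
The period was tolled for 95 days by the automatic bankruptcy stay (2022-01-17 to 2022-04-22), pushing the deadline to 2025-12-19.
The pending related arbitration from 2026-07-20 to 2026-09-02 began after the period had already run on 2025-12-19, so it has no tolling effect.

2025-12-19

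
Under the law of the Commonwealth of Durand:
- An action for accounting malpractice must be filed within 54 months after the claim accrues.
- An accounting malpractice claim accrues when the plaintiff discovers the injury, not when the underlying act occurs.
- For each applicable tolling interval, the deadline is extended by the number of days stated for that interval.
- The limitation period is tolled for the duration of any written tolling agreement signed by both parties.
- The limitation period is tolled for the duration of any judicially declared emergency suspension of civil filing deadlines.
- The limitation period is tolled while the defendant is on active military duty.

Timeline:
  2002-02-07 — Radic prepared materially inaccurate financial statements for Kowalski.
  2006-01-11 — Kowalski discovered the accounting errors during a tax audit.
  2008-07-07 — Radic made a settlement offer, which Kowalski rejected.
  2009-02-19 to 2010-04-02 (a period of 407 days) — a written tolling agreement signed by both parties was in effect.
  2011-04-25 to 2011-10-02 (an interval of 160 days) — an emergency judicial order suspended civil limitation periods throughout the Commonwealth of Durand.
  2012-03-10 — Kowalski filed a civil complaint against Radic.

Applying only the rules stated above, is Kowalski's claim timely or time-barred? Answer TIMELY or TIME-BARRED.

Accrual is tied to discovery, so the period began on 2006-01-11 rather than on 2002-02-07 when the act occurred.
54 months from 2006-01-11 is 2010-07-11.
The written tolling agreement from 2009-02-19 to 2010-04-02 tolled the period for 407 days, extending the deadline to 2011-08-22.
Because the emergency suspension of filing deadlines ran from 2011-04-25 to 2011-10-02, the deadline is extended by 160 days to 2012-01-29.
Nothing else in the chronology tolls or restarts the period.
Filing on 2012-03-10 missed the 2012-01-29 deadline — the action is time-barred.

TIME-BARRED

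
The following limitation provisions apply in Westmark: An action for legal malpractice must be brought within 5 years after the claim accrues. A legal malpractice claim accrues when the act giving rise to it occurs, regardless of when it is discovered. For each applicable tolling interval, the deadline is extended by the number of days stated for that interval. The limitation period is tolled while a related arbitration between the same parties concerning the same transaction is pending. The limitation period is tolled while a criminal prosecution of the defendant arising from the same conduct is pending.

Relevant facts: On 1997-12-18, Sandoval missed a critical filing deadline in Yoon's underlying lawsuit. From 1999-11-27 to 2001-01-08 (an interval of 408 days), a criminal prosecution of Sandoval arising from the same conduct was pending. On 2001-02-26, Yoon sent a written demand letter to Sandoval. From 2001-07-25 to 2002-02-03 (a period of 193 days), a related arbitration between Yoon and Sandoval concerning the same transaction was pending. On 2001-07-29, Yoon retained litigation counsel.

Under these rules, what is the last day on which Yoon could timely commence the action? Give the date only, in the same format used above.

The claim accrued on 1997-12-18, when the wrongful act occurred.
The untolled deadline — 5 years after 1997-12-18 — is 2002-12-18.
The pending criminal prosecution from 1999-11-27 to 2001-01-08 tolled the period for 408 days, extending the deadline to 2004-01-30.
Because the pending related arbitration ran from 2001-07-25 to 2002-02-03, the deadline is extended by 193 days to 2004-08-10.
Nothing else in the chronology tolls or restarts the period.

2004-08-10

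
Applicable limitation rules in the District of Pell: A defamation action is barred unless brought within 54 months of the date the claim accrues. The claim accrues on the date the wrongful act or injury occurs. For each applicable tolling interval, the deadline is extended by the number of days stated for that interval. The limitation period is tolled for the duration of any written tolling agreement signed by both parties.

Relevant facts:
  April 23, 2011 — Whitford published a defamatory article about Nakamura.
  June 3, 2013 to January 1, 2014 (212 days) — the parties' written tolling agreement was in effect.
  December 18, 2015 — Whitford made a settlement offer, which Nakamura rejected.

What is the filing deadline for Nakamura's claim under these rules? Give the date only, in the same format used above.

The limitation period began to run on April 23, 2011.
The untolled deadline — 54 months after April 23, 2011 — is October 23, 2015.
The period was tolled for 212 days by the written tolling agreement (June 3, 2013 to January 1, 2014), pushing the deadline to May 22, 2016.
None of the other events listed affects the running of the period under the stated rules.

May 22, 2016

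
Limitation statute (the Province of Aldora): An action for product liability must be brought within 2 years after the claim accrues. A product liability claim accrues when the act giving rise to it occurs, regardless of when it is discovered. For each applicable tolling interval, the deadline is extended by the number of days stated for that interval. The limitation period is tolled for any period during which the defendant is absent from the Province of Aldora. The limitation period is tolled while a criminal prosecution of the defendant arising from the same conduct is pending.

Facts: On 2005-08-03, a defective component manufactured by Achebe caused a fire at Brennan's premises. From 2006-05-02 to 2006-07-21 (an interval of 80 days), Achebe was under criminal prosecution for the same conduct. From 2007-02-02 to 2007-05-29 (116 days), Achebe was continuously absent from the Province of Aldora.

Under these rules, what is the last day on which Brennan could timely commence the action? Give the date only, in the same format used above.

The claim accrued on 2005-08-03, when the wrongful act occurred.
The untolled deadline — 2 years after 2005-08-03 — is 2007-08-03.
Because the pending criminal prosecution ran from 2006-05-02 to 2006-07-21, the deadline is extended by 80 days to 2007-10-22.
Because the defendant's absence from the jurisdiction ran from 2007-02-02 to 2007-05-29, the deadline is extended by 116 days to 2008-02-15.

2008-02-15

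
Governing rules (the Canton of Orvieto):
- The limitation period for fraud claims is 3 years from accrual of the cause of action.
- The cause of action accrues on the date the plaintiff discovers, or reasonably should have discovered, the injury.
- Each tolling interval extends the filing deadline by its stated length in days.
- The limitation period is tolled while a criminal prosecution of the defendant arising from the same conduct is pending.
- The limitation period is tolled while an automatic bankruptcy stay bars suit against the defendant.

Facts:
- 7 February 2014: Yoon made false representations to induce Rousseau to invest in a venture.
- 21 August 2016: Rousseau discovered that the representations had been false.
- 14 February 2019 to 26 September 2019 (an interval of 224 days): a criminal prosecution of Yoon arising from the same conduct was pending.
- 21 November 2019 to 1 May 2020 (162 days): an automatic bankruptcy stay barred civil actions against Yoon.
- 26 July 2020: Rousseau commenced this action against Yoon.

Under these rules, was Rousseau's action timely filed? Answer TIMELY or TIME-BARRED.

TIMELY

The claim did not accrue until Rousseau discovered the injury on 21 August 2016; the 7 February 2014 act date does not start the clock under the stated rule.
The untolled deadline — 3 years after 21 August 2016 — is 21 August 2019.
The pending criminal prosecution from 14 February 2019 to 26 September 2019 tolled the period for 224 days, extending the deadline to 1 April 2020.
The automatic bankruptcy stay from 21 November 2019 to 1 May 2020 tolled the period for 162 days, extending the deadline to 10 September 2020.
Filing on 26 July 2020 beat the 10 September 2020 deadline — the action is timely.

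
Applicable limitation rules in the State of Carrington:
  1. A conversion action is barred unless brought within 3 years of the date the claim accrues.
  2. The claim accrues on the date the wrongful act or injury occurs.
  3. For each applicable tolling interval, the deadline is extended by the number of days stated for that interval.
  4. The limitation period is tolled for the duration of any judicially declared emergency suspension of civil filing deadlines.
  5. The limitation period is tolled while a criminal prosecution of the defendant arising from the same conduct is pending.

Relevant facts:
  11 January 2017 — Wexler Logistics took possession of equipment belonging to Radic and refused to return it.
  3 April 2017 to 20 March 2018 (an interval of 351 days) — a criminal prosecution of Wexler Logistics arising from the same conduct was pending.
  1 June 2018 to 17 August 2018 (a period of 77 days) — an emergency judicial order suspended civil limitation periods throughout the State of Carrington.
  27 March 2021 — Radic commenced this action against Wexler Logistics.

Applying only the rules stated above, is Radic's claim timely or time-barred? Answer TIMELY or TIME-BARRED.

TIME-BARRED

The claim accrued on 11 January 2017, the date of the act.
Adding the 3 years base period to 11 January 2017 gives a deadline of 11 January 2020, before any tolling.
The period was tolled for 351 days by the pending criminal prosecution (3 April 2017 to 20 March 2018), pushing the deadline to 27 December 2020.
Because the emergency suspension of filing deadlines ran from 1 June 2018 to 17 August 2018, the deadline is extended by 77 days to 14 March 2021.
Filing on 27 March 2021 missed the 14 March 2021 deadline — the action is time-barred.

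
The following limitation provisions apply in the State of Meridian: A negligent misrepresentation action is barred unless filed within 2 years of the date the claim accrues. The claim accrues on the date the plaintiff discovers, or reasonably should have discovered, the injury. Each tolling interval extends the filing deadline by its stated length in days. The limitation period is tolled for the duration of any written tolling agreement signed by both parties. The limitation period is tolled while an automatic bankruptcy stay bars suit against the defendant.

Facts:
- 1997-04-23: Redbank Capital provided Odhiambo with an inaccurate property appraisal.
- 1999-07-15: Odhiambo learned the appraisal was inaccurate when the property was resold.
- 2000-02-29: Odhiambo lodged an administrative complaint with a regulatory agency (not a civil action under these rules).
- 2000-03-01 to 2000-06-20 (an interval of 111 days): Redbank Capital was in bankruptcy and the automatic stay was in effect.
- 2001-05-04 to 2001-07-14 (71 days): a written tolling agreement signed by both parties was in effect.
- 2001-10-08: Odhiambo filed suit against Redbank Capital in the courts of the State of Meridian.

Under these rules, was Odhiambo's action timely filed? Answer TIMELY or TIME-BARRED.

TIMELY

Under the discovery rule, the claim accrued on 1999-07-15, when Odhiambo discovered the injury — not on the 1997-04-23 date of the underlying act.
Adding the 2 years base period to 1999-07-15 gives a deadline of 2001-07-15, before any tolling.
The automatic bankruptcy stay from 2000-03-01 to 2000-06-20 tolled the period for 111 days, extending the deadline to 2001-11-03.
Because the written tolling agreement ran from 2001-05-04 to 2001-07-14, the deadline is extended by 71 days to 2002-01-13.
Nothing else in the chronology tolls or restarts the period.
Filing on 2001-10-08 beat the 2002-01-13 deadline — the action is timely.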